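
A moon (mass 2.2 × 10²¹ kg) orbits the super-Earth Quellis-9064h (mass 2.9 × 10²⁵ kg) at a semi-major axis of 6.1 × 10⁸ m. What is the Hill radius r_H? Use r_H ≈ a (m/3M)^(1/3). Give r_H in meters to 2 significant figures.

1.8 × 10⁷ m

r_H ≈ a (m/3M)^(1/3)
    = (6.1 × 10⁸) × (2.2 × 10²¹ / (3 × 2.9 × 10²⁵))^(1/3)
    = 1.8 × 10⁷ m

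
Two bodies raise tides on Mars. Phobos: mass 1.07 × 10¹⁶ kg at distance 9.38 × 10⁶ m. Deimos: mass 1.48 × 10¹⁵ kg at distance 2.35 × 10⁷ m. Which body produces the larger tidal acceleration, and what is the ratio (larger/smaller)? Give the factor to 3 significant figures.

Phobos, by a factor of ≈ 114

Tidal acceleration ∝ M/d³, so compare M/d³ for each.
Phobos: (1.07 × 10¹⁶) / (9.38 × 10⁶)³ = 1.297 × 10⁻⁵
Deimos: (1.48 × 10¹⁵) / (2.35 × 10⁷)³ = 1.140 × 10⁻⁷
Ratio (larger/smaller) = 114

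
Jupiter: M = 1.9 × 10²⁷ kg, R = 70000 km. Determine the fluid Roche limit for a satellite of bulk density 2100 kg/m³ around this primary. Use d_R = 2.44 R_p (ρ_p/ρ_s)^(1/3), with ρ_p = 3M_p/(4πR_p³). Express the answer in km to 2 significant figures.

1.5 × 10⁵ km

ρ_p = 3M_p/(4πR_p³) = 3 × (1.9 × 10²⁷) / (4π × (7.0 × 10⁷ m)³) = 1300 kg/m³
d_R = 2.44 × 70000 km × (1300/2100)^(1/3)
    = 1.5 × 10⁵ km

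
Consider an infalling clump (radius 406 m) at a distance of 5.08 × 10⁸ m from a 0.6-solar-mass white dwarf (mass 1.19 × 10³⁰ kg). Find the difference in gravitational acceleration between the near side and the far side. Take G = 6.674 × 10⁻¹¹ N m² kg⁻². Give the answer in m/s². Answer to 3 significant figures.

9.84 × 10⁻⁴ m/s²

Δa = 4GMr/d³
   = 4 × (6.674 × 10⁻¹¹) × (1.19 × 10³⁰) × (406) / (5.08 × 10⁸)³
   = 9.84 × 10⁻⁴ m/s²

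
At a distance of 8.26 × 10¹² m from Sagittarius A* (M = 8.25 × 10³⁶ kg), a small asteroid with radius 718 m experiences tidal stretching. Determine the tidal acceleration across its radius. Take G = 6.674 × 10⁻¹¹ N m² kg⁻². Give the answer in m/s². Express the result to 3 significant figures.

1.40 × 10⁻⁹ m/s²

Since r ≪ d, expand the inverse-square field across one radius to get the leading 2GMr/d³ term.
Δg = 2GMr/d³
   = 2 × (6.674 × 10⁻¹¹) × (8.25 × 10³⁶) × (718) / (8.26 × 10¹²)³
   = 1.40 × 10⁻⁹ m/s²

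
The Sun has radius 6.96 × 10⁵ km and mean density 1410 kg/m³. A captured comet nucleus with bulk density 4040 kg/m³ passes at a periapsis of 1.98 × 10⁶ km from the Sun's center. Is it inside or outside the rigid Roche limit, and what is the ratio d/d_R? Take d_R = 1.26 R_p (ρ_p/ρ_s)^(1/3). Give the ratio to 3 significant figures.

d_R = 1.26 × (6.96 × 10⁵ km) × (1410/4040)^(1/3) = 6.174 × 10⁵ km
d/d_R = (1.98 × 10⁶) / (6.174 × 10⁵) = 3.21
Since d/d_R > 1, the body is outside the Roche limit.

outside; d/d_R ≈ 3.21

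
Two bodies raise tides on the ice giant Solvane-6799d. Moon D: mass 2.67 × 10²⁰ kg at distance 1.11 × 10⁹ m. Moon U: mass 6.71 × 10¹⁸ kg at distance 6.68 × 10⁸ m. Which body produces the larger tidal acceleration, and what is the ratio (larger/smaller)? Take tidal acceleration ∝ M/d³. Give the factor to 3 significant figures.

Moon D, by a factor of ≈ 8.67

Tidal acceleration ∝ M/d³, so compare M/d³ for each.
Moon D: (2.67 × 10²⁰) / (1.11 × 10⁹)³ = 1.952 × 10⁻⁷
Moon U: (6.71 × 10¹⁸) / (6.68 × 10⁸)³ = 2.251 × 10⁻⁸
Ratio (larger/smaller) = 8.67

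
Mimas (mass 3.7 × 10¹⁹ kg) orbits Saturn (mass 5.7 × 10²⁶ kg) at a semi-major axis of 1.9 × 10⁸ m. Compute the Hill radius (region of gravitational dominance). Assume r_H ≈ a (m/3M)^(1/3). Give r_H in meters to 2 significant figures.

5.3 × 10⁵ m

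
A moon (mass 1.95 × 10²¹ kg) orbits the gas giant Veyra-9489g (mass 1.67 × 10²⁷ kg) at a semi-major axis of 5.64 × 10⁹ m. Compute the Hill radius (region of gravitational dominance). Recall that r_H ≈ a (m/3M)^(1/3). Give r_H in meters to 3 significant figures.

4.12 × 10⁷ m

r_H ≈ a (m/3M)^(1/3)
    = (5.64 × 10⁹) × (1.95 × 10²¹ / (3 × 1.67 × 10²⁷))^(1/3)
    = 4.12 × 10⁷ m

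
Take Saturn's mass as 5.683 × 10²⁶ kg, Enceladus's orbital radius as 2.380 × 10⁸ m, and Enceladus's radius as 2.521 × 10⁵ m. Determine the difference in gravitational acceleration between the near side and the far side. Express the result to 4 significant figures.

2.837 × 10⁻³ m/s²

The field gradient is 2GM/d³; across the full diameter 2r the difference is 4GMr/d³.
Δg = 4GMr/d³
   = 4 × (6.674 × 10⁻¹¹) × (5.683 × 10²⁶) × (2.521 × 10⁵) / (2.380 × 10⁸)³
   = 2.837 × 10⁻³ m/s²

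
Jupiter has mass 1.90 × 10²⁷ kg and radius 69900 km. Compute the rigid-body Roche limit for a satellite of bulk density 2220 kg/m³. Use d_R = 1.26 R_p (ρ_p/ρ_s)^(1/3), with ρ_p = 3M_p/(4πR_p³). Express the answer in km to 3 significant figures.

ρ_p = 3M_p/(4πR_p³) = 3 × (1.90 × 10²⁷) / (4π × (6.99 × 10⁷ m)³) = 1330 kg/m³
d_R = 1.26 × 69900 km × (1330/2220)^(1/3)
    = 74200 km

74200 km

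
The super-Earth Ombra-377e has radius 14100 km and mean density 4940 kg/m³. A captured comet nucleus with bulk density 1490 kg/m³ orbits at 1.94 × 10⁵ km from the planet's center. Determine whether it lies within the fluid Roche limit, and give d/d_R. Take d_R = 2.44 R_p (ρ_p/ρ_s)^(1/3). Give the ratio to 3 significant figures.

d_R = 2.44 × (14100 km) × (4940/1490)^(1/3) = 51300 km
d/d_R = (1.94 × 10⁵) / (51300) = 3.78
Since d/d_R > 1, the body is outside the Roche limit.

outside; d/d_R ≈ 3.78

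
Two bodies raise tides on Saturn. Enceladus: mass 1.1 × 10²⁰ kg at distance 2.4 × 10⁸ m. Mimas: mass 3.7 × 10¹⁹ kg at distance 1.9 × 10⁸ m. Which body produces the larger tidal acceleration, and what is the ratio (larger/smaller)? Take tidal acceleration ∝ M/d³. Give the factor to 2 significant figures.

Tidal acceleration ∝ M/d³, so compare M/d³ for each.
Enceladus: (1.1 × 10²⁰) / (2.4 × 10⁸)³ = 7.957 × 10⁻⁶
Mimas: (3.7 × 10¹⁹) / (1.9 × 10⁸)³ = 5.394 × 10⁻⁶
Ratio (larger/smaller) = 1.5

Enceladus, by a factor of ≈ 1.5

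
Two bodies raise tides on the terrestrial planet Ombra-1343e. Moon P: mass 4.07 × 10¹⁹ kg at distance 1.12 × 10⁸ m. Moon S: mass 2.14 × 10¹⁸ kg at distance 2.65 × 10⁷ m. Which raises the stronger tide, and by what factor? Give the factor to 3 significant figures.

Tidal acceleration ∝ M/d³, so compare M/d³ for each.
Moon P: (4.07 × 10¹⁹) / (1.12 × 10⁸)³ = 2.897 × 10⁻⁵
Moon S: (2.14 × 10¹⁸) / (2.65 × 10⁷)³ = 1.150 × 10⁻⁴
Ratio (larger/smaller) = 3.97

Moon S, by a factor of ≈ 3.97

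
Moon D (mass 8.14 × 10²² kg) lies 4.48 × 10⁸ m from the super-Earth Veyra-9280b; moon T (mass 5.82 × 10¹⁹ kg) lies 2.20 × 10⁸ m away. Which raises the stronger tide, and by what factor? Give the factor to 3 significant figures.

Moon D, by a factor of ≈ 166

Compare M/d³ for the two perturbers:
Moon D: (8.14 × 10²²) / (4.48 × 10⁸)³ = 9.053 × 10⁻⁴
Moon T: (5.82 × 10¹⁹) / (2.20 × 10⁸)³ = 5.466 × 10⁻⁶
Ratio (larger/smaller) = 166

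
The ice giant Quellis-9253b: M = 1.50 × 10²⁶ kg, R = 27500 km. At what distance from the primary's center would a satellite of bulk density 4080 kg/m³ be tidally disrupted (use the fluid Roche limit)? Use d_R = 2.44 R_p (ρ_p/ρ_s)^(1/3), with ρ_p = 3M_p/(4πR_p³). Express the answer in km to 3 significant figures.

ρ_p = 3M_p/(4πR_p³) = 3 × (1.50 × 10²⁶) / (4π × (2.75 × 10⁷ m)³) = 1720 kg/m³
d_R = 2.44 × 27500 km × (1720/4080)^(1/3)
    = 50300 km

50300 km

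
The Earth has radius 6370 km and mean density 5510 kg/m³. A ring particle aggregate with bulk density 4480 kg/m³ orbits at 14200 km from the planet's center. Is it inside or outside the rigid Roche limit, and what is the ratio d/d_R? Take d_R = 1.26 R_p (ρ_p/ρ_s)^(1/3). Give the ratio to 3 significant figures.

outside; d/d_R ≈ 1.65

d_R = 1.26 × (6370 km) × (5510/4480)^(1/3) = 8599 km
d/d_R = (14200) / (8599) = 1.65
Since d/d_R > 1, the body is outside the Roche limit.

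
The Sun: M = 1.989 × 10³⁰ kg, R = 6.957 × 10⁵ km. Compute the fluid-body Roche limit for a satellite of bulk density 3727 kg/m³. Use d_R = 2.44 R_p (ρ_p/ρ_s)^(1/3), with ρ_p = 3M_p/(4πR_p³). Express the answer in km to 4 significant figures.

ρ_p = 3M_p/(4πR_p³) = 3 × (1.989 × 10³⁰) / (4π × (6.957 × 10⁸ m)³) = 1410 kg/m³
d_R = 2.44 × 6.957 × 10⁵ km × (1410/3727)^(1/3)
    = 1.228 × 10⁶ km

1.228 × 10⁶ km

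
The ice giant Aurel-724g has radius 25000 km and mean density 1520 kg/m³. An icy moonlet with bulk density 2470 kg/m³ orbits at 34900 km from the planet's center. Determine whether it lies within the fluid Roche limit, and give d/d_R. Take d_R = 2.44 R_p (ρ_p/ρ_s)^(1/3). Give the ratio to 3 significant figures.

inside; d/d_R ≈ 0.673

d_R = 2.44 × (25000 km) × (1520/2470)^(1/3) = 51890 km
d/d_R = (34900) / (51890) = 0.673
Since d/d_R < 1, the body is inside the Roche limit.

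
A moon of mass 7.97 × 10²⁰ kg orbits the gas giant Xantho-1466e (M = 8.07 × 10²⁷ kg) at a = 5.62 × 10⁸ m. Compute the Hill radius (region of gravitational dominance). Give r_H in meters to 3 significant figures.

r_H ≈ a (m/3M)^(1/3)
    = (5.62 × 10⁸) × (7.97 × 10²⁰ / (3 × 8.07 × 10²⁷))^(1/3)
    = 1.80 × 10⁶ m

1.80 × 10⁶ m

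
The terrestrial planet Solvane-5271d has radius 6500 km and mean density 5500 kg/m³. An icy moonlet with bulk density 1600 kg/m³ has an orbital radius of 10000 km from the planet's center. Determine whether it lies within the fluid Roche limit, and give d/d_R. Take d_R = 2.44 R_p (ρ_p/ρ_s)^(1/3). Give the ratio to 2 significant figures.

d_R = 2.44 × (6500 km) × (5500/1600)^(1/3) = 23940 km
d/d_R = (10000) / (23940) = 0.42
Since d/d_R < 1, the body is inside the Roche limit.

inside; d/d_R ≈ 0.42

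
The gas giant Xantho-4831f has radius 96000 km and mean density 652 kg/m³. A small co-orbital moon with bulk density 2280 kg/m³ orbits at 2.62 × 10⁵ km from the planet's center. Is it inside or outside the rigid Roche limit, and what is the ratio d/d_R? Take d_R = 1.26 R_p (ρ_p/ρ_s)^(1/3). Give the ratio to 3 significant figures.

d_R = 1.26 × (96000 km) × (652/2280)^(1/3) = 79690 km
d/d_R = (2.62 × 10⁵) / (79690) = 3.29
Since d/d_R > 1, the body is outside the Roche limit.

outside; d/d_R ≈ 3.29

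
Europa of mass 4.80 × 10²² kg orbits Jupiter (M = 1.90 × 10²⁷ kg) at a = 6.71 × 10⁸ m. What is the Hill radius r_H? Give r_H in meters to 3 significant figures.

1.37 × 10⁷ m

r_H ≈ a (m/3M)^(1/3)
    = (6.71 × 10⁸) × (4.80 × 10²² / (3 × 1.90 × 10²⁷))^(1/3)
    = 1.37 × 10⁷ m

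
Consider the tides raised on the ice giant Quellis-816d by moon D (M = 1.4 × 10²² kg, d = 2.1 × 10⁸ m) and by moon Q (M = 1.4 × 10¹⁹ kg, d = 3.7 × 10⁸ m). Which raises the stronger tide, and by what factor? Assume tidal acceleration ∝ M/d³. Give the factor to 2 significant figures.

Moon D, by a factor of ≈ 5500

Tidal stretch scales as M/d³; compute that for each body.
Moon D: (1.4 × 10²²) / (2.1 × 10⁸)³ = 1.512 × 10⁻³
Moon Q: (1.4 × 10¹⁹) / (3.7 × 10⁸)³ = 2.764 × 10⁻⁷
Ratio (larger/smaller) = 5500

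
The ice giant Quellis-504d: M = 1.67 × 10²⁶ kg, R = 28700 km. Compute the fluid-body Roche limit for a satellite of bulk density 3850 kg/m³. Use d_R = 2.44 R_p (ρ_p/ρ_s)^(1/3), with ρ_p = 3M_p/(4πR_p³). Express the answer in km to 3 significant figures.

ρ_p = 3M_p/(4πR_p³) = 3 × (1.67 × 10²⁶) / (4π × (2.87 × 10⁷ m)³) = 1690 kg/m³
d_R = 2.44 × 28700 km × (1690/3850)^(1/3)
    = 53200 km

53200 km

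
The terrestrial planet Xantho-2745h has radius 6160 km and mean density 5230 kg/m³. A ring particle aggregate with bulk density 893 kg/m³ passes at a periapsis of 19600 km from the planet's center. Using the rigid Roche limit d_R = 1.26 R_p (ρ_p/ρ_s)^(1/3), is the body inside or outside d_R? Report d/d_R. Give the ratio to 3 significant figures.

outside; d/d_R ≈ 1.40

d_R = 1.26 × (6160 km) × (5230/893)^(1/3) = 13990 km
d/d_R = (19600) / (13990) = 1.40
Since d/d_R > 1, the body is outside the Roche limit.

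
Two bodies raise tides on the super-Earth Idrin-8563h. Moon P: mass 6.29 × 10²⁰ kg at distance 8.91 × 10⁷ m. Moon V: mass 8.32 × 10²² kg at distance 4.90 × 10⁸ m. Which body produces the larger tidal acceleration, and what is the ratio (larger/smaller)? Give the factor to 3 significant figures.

The tide-raising term goes as M/d³ (the gradient of a 1/d² field).
Moon P: (6.29 × 10²⁰) / (8.91 × 10⁷)³ = 8.892 × 10⁻⁴
Moon V: (8.32 × 10²²) / (4.90 × 10⁸)³ = 7.072 × 10⁻⁴
Ratio (larger/smaller) = 1.26

Moon P, by a factor of ≈ 1.26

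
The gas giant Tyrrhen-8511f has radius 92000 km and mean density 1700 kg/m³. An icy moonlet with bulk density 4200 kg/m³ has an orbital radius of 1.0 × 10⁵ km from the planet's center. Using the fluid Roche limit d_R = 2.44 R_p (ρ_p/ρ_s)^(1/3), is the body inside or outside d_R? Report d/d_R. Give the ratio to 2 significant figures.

inside; d/d_R ≈ 0.60

d_R = 2.44 × (92000 km) × (1700/4200)^(1/3) = 1.661 × 10⁵ km
d/d_R = (1.0 × 10⁵) / (1.661 × 10⁵) = 0.60
Since d/d_R < 1, the body is inside the Roche limit.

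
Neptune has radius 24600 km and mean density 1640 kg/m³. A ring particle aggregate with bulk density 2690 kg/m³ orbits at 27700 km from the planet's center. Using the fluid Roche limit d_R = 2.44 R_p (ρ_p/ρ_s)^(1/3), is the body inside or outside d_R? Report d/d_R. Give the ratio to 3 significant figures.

inside; d/d_R ≈ 0.544

d_R = 2.44 × (24600 km) × (1640/2690)^(1/3) = 50900 km
d/d_R = (27700) / (50900) = 0.544
Since d/d_R < 1, the body is inside the Roche limit.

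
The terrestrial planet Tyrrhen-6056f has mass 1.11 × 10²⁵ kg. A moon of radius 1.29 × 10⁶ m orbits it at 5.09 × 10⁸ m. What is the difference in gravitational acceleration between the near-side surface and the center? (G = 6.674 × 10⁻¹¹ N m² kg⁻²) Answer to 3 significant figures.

1.45 × 10⁻⁵ m/s²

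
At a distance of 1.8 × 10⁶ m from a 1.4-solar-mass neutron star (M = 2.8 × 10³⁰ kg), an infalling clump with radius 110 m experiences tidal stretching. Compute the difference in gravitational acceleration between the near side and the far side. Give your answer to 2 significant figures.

Δg = 4GMr/d³
   = 4 × (6.674 × 10⁻¹¹) × (2.8 × 10³⁰) × (110) / (1.8 × 10⁶)³
   = 1.4 × 10⁴ m/s²

1.4 × 10⁴ m/s²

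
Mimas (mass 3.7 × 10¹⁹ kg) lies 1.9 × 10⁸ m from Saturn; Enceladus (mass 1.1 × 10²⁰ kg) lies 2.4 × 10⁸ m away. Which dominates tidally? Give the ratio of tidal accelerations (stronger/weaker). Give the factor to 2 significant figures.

Enceladus, by a factor of ≈ 1.5

Tidal stretch scales as M/d³; compute that for each body.
Mimas: (3.7 × 10¹⁹) / (1.9 × 10⁸)³ = 5.394 × 10⁻⁶
Enceladus: (1.1 × 10²⁰) / (2.4 × 10⁸)³ = 7.957 × 10⁻⁶
Ratio (larger/smaller) = 1.5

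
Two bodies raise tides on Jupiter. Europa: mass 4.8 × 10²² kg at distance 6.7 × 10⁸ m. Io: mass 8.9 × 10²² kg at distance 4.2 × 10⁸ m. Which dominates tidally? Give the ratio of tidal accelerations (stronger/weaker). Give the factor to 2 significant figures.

The tide-raising term goes as M/d³ (the gradient of a 1/d² field).
Europa: (4.8 × 10²²) / (6.7 × 10⁸)³ = 1.596 × 10⁻⁴
Io: (8.9 × 10²²) / (4.2 × 10⁸)³ = 1.201 × 10⁻³
Ratio (larger/smaller) = 7.5

Io, by a factor of ≈ 7.5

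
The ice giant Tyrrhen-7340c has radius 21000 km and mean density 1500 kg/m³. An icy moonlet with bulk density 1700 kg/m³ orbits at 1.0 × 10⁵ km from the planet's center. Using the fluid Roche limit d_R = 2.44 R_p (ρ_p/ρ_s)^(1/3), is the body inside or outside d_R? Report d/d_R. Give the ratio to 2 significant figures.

outside; d/d_R ≈ 2.0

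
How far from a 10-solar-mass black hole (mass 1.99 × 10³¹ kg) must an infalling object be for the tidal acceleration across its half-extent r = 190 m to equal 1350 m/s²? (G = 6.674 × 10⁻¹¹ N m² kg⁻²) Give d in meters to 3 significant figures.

7.20 × 10⁶ m

2GMr/d³ = a_tidal  ⇒  d = (2GMr / a_tidal)^(1/3)
d = (2 × 6.674×10⁻¹¹ × (1.99 × 10³¹) × (190) / (1350))^(1/3)
  = 7.20 × 10⁶ m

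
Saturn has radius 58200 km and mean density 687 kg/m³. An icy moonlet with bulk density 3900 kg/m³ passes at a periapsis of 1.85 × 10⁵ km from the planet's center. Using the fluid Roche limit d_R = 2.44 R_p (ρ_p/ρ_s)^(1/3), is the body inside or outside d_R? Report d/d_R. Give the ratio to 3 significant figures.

outside; d/d_R ≈ 2.32

d_R = 2.44 × (58200 km) × (687/3900)^(1/3) = 79610 km
d/d_R = (1.85 × 10⁵) / (79610) = 2.32
Since d/d_R > 1, the body is outside the Roche limit.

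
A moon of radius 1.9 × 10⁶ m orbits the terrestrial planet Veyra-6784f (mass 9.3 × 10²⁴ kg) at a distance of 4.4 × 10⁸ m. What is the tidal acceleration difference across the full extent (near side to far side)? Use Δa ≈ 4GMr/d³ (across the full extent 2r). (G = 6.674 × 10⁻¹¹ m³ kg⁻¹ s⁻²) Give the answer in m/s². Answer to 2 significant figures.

Differencing GM/(d−r)² and GM/(d+r)² to first order in r/d gives 4GMr/d³.
a_tidal = 4GMr/d³
        = 4 × (6.674 × 10⁻¹¹) × (9.3 × 10²⁴) × (1.9 × 10⁶) / (4.4 × 10⁸)³
        = 5.5 × 10⁻⁵ m/s²

5.5 × 10⁻⁵ m/s²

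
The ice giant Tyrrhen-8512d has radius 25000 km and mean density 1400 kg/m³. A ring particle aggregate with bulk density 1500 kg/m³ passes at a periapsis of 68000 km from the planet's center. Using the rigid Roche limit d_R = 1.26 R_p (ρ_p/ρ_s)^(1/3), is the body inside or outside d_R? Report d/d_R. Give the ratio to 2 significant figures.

outside; d/d_R ≈ 2.2

d_R = 1.26 × (25000 km) × (1400/1500)^(1/3) = 30780 km
d/d_R = (68000) / (30780) = 2.2
Since d/d_R > 1, the body is outside the Roche limit.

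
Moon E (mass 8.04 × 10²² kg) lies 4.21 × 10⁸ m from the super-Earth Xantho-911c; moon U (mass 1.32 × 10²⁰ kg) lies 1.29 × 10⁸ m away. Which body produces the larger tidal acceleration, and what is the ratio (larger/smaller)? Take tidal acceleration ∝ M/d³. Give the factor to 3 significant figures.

Tidal stretch scales as M/d³; compute that for each body.
Moon E: (8.04 × 10²²) / (4.21 × 10⁸)³ = 1.077 × 10⁻³
Moon U: (1.32 × 10²⁰) / (1.29 × 10⁸)³ = 6.149 × 10⁻⁵
Ratio (larger/smaller) = 17.5

Moon E, by a factor of ≈ 17.5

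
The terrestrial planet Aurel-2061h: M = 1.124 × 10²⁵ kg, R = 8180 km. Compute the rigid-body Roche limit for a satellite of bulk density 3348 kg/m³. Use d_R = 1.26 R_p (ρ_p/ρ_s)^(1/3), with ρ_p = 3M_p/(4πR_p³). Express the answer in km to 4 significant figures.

ρ_p = 3M_p/(4πR_p³) = 3 × (1.124 × 10²⁵) / (4π × (8.180 × 10⁶ m)³) = 4903 kg/m³
d_R = 1.26 × 8180 km × (4903/3348)^(1/3)
    = 11700 km

11700 km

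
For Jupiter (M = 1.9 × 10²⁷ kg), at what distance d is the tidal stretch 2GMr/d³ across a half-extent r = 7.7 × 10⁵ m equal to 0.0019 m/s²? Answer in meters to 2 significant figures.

4.7 × 10⁸ m

2GMr/d³ = a_tidal  ⇒  d = (2GMr / a_tidal)^(1/3)
d = (2 × 6.674×10⁻¹¹ × (1.9 × 10²⁷) × (7.7 × 10⁵) / (0.0019))^(1/3)
  = 4.7 × 10⁸ m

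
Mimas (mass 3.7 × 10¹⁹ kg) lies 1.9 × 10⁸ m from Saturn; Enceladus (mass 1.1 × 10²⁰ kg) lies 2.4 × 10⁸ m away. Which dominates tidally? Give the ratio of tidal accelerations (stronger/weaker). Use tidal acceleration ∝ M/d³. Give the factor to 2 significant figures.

Enceladus, by a factor of ≈ 1.5

Compare M/d³ for the two perturbers:
Mimas: (3.7 × 10¹⁹) / (1.9 × 10⁸)³ = 5.394 × 10⁻⁶
Enceladus: (1.1 × 10²⁰) / (2.4 × 10⁸)³ = 7.957 × 10⁻⁶
Ratio (larger/smaller) = 1.5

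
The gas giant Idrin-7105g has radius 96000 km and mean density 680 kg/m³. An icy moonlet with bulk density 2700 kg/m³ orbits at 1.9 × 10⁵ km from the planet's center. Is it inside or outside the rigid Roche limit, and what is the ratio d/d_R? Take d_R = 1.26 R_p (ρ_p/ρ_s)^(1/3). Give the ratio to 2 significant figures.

outside; d/d_R ≈ 2.5

d_R = 1.26 × (96000 km) × (680/2700)^(1/3) = 76390 km
d/d_R = (1.9 × 10⁵) / (76390) = 2.5
Since d/d_R > 1, the body is outside the Roche limit.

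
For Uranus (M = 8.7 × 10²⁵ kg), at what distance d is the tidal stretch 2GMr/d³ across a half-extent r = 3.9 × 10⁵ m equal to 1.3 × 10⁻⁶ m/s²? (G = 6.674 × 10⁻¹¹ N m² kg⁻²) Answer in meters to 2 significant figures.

1.5 × 10⁹ m

2GMr/d³ = a_tidal  ⇒  d = (2GMr / a_tidal)^(1/3)
d = (2 × 6.674×10⁻¹¹ × (8.7 × 10²⁵) × (3.9 × 10⁵) / (1.3 × 10⁻⁶))^(1/3)
  = 1.5 × 10⁹ m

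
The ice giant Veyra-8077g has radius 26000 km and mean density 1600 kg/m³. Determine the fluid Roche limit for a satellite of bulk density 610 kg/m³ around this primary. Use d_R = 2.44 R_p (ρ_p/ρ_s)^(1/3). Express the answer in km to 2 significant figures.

87000 km

d_R = 2.44 × 26000 km × (1600/610)^(1/3)
    = 87000 km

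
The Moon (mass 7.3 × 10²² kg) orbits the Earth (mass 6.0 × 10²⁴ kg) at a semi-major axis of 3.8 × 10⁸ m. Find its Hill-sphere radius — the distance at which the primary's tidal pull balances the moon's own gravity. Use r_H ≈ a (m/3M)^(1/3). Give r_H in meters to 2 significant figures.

6.1 × 10⁷ m

r_H ≈ a (m/3M)^(1/3)
    = (3.8 × 10⁸) × (7.3 × 10²² / (3 × 6.0 × 10²⁴))^(1/3)
    = 6.1 × 10⁷ m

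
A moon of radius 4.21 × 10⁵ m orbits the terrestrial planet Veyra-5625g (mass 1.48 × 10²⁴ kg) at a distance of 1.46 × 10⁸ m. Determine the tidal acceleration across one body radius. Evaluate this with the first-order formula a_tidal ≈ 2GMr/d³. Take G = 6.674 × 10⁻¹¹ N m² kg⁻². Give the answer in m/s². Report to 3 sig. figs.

a_tidal = 2GMr/d³
        = 2 × (6.674 × 10⁻¹¹) × (1.48 × 10²⁴) × (4.21 × 10⁵) / (1.46 × 10⁸)³
        = 2.67 × 10⁻⁵ m/s²

2.67 × 10⁻⁵ m/s²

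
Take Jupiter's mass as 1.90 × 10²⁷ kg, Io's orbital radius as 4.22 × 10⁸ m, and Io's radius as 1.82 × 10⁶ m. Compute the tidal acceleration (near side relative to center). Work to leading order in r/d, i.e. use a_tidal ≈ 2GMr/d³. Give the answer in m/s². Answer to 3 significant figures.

6.14 × 10⁻³ m/s²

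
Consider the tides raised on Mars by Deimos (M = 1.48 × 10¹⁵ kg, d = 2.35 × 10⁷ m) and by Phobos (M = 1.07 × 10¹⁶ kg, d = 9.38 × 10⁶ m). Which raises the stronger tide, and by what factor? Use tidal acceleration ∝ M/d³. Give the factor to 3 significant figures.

Tidal stretch scales as M/d³; compute that for each body.
Deimos: (1.48 × 10¹⁵) / (2.35 × 10⁷)³ = 1.140 × 10⁻⁷
Phobos: (1.07 × 10¹⁶) / (9.38 × 10⁶)³ = 1.297 × 10⁻⁵
Ratio (larger/smaller) = 114

Phobos, by a factor of ≈ 114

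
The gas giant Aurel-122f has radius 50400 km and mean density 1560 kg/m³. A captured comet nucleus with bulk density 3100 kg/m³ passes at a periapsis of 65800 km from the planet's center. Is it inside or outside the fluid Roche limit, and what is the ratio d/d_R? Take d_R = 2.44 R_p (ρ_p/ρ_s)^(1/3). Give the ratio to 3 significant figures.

inside; d/d_R ≈ 0.673

d_R = 2.44 × (50400 km) × (1560/3100)^(1/3) = 97820 km
d/d_R = (65800) / (97820) = 0.673
Since d/d_R < 1, the body is inside the Roche limit.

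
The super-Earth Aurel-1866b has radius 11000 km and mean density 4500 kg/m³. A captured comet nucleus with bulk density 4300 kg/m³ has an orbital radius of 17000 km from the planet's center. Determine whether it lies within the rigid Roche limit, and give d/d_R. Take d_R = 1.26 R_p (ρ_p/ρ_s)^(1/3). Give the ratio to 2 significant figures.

outside; d/d_R ≈ 1.2

d_R = 1.26 × (11000 km) × (4500/4300)^(1/3) = 14070 km
d/d_R = (17000) / (14070) = 1.2
Since d/d_R > 1, the body is outside the Roche limit.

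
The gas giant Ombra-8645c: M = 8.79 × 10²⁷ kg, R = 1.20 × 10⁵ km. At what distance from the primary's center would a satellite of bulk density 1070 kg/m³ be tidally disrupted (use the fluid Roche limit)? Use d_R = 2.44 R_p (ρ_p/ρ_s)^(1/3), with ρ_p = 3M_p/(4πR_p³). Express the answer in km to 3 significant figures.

3.05 × 10⁵ km

ρ_p = 3M_p/(4πR_p³) = 3 × (8.79 × 10²⁷) / (4π × (1.20 × 10⁸ m)³) = 1210 kg/m³
d_R = 2.44 × 1.20 × 10⁵ km × (1210/1070)^(1/3)
    = 3.05 × 10⁵ km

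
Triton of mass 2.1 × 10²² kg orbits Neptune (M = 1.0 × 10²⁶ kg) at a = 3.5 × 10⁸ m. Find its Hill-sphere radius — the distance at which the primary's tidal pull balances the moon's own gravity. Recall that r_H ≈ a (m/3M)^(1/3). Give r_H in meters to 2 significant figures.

1.4 × 10⁷ m

r_H ≈ a (m/3M)^(1/3)
    = (3.5 × 10⁸) × (2.1 × 10²² / (3 × 1.0 × 10²⁶))^(1/3)
    = 1.4 × 10⁷ m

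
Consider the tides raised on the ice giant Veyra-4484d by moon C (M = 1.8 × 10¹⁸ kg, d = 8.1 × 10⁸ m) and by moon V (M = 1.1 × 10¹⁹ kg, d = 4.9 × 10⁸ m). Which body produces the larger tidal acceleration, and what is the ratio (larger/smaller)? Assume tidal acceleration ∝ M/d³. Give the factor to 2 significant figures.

Compare M/d³ for the two perturbers:
Moon C: (1.8 × 10¹⁸) / (8.1 × 10⁸)³ = 3.387 × 10⁻⁹
Moon V: (1.1 × 10¹⁹) / (4.9 × 10⁸)³ = 9.350 × 10⁻⁸
Ratio (larger/smaller) = 28

Moon V, by a factor of ≈ 28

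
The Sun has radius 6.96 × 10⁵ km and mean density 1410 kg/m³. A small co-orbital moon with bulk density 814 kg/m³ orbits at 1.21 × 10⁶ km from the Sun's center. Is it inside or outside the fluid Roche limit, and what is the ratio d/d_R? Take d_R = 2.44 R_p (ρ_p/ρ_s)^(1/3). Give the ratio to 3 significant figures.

d_R = 2.44 × (6.96 × 10⁵ km) × (1410/814)^(1/3) = 2.040 × 10⁶ km
d/d_R = (1.21 × 10⁶) / (2.040 × 10⁶) = 0.593
Since d/d_R < 1, the body is inside the Roche limit.

inside; d/d_R ≈ 0.593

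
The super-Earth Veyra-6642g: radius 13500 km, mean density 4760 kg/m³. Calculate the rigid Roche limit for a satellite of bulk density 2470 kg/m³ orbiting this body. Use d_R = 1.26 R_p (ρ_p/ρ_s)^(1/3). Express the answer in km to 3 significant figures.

21200 km

d_R = 1.26 × 13500 km × (4760/2470)^(1/3)
    = 21200 km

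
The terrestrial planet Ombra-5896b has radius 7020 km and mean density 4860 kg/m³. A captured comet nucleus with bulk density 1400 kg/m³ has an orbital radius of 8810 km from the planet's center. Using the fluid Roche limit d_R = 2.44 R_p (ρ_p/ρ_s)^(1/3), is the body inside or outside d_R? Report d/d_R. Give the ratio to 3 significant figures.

inside; d/d_R ≈ 0.340

d_R = 2.44 × (7020 km) × (4860/1400)^(1/3) = 25940 km
d/d_R = (8810) / (25940) = 0.340
Since d/d_R < 1, the body is inside the Roche limit.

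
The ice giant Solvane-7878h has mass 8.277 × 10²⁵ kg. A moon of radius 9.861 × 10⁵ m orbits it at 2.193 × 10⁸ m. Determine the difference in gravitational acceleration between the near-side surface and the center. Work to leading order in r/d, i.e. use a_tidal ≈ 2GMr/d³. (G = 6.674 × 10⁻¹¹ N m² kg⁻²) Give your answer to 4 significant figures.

Differencing GM/(d−r)² and GM/d² to first order in r/d gives 2GMr/d³.
Δa = 2GMr/d³
   = 2 × (6.674 × 10⁻¹¹) × (8.277 × 10²⁵) × (9.861 × 10⁵) / (2.193 × 10⁸)³
   = 1.033 × 10⁻³ m/s²

1.033 × 10⁻³ m/s²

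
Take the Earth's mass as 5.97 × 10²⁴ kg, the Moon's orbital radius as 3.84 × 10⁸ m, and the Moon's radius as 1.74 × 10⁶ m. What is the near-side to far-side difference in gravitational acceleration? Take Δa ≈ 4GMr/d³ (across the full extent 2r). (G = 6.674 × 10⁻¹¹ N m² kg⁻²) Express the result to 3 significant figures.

Differencing GM/(d−r)² and GM/(d+r)² to first order in r/d gives 4GMr/d³.
Δg = 4GMr/d³
   = 4 × (6.674 × 10⁻¹¹) × (5.97 × 10²⁴) × (1.74 × 10⁶) / (3.84 × 10⁸)³
   = 4.90 × 10⁻⁵ m/s²

4.90 × 10⁻⁵ m/s²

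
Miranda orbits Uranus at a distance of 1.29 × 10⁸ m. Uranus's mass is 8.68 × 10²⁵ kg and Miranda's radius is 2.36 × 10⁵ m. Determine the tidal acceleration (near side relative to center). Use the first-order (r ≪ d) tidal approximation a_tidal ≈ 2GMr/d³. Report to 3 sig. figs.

a_tidal = 2GMr/d³
        = 2 × (6.674 × 10⁻¹¹) × (8.68 × 10²⁵) × (2.36 × 10⁵) / (1.29 × 10⁸)³
        = 1.27 × 10⁻³ m/s²

1.27 × 10⁻³ m/s²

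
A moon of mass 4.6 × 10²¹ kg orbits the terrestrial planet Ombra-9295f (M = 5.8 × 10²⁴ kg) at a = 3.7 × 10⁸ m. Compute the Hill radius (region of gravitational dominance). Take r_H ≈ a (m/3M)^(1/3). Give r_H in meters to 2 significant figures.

2.4 × 10⁷ m

r_H ≈ a (m/3M)^(1/3)
    = (3.7 × 10⁸) × (4.6 × 10²¹ / (3 × 5.8 × 10²⁴))^(1/3)
    = 2.4 × 10⁷ m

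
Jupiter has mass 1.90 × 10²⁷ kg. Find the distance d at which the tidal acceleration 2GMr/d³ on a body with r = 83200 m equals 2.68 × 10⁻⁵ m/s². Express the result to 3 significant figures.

9.23 × 10⁸ m

2GMr/d³ = a_tidal  ⇒  d = (2GMr / a_tidal)^(1/3)
d = (2 × 6.674×10⁻¹¹ × (1.90 × 10²⁷) × (83200) / (2.68 × 10⁻⁵))^(1/3)
  = 9.23 × 10⁸ m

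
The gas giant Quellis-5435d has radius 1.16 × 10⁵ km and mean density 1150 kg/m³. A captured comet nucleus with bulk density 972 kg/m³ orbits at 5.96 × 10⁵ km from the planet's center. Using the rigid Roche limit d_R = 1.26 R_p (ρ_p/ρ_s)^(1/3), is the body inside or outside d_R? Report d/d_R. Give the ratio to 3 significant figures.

outside; d/d_R ≈ 3.86

d_R = 1.26 × (1.16 × 10⁵ km) × (1150/972)^(1/3) = 1.546 × 10⁵ km
d/d_R = (5.96 × 10⁵) / (1.546 × 10⁵) = 3.86
Since d/d_R > 1, the body is outside the Roche limit.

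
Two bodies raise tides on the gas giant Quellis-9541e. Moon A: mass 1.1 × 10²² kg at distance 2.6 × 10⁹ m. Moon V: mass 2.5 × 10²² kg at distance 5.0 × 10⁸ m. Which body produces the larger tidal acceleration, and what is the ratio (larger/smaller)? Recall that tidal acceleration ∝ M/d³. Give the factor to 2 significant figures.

Compare M/d³ for the two perturbers:
Moon A: (1.1 × 10²²) / (2.6 × 10⁹)³ = 6.259 × 10⁻⁷
Moon V: (2.5 × 10²²) / (5.0 × 10⁸)³ = 2.000 × 10⁻⁴
Ratio (larger/smaller) = 320

Moon V, by a factor of ≈ 320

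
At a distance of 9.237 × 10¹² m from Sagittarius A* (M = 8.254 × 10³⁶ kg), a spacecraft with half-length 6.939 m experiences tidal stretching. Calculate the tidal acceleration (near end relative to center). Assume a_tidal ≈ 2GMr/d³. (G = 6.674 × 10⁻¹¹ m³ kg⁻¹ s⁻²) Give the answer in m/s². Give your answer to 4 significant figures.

9.700 × 10⁻¹² m/s²

Differencing GM/(d−r)² and GM/d² to first order in r/d gives 2GMr/d³.
Δa = 2GMr/d³
   = 2 × (6.674 × 10⁻¹¹) × (8.254 × 10³⁶) × (6.939) / (9.237 × 10¹²)³
   = 9.700 × 10⁻¹² m/s²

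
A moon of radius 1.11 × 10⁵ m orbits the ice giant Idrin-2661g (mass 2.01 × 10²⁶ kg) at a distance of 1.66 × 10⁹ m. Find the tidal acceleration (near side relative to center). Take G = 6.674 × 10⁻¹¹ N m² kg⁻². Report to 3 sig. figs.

6.51 × 10⁻⁷ m/s²

a_tidal = 2GMr/d³
        = 2 × (6.674 × 10⁻¹¹) × (2.01 × 10²⁶) × (1.11 × 10⁵) / (1.66 × 10⁹)³
        = 6.51 × 10⁻⁷ m/s²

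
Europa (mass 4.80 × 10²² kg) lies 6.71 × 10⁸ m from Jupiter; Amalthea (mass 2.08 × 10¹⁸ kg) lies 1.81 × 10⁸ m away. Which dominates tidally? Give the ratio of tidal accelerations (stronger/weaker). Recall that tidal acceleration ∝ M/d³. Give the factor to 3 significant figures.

Tidal stretch scales as M/d³; compute that for each body.
Europa: (4.80 × 10²²) / (6.71 × 10⁸)³ = 1.589 × 10⁻⁴
Amalthea: (2.08 × 10¹⁸) / (1.81 × 10⁸)³ = 3.508 × 10⁻⁷
Ratio (larger/smaller) = 453

Europa, by a factor of ≈ 453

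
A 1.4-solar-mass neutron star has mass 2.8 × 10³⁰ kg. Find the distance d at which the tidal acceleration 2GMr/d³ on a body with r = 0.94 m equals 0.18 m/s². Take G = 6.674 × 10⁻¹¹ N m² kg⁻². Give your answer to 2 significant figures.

1.2 × 10⁷ m

2GMr/d³ = a_tidal  ⇒  d = (2GMr / a_tidal)^(1/3)
d = (2 × 6.674×10⁻¹¹ × (2.8 × 10³⁰) × (0.94) / (0.18))^(1/3)
  = 1.2 × 10⁷ m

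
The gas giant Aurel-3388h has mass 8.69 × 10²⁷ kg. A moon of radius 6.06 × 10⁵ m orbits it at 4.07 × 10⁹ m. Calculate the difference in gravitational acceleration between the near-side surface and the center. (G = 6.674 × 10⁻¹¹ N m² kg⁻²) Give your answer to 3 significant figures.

a_tidal = 2GMr/d³
        = 2 × (6.674 × 10⁻¹¹) × (8.69 × 10²⁷) × (6.06 × 10⁵) / (4.07 × 10⁹)³
        = 1.04 × 10⁻⁵ m/s²

1.04 × 10⁻⁵ m/s²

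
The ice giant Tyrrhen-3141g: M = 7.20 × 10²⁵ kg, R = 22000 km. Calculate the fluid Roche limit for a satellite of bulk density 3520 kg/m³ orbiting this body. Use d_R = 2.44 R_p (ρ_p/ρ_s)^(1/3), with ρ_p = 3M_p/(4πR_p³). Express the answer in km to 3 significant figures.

41400 km

ρ_p = 3M_p/(4πR_p³) = 3 × (7.20 × 10²⁵) / (4π × (2.20 × 10⁷ m)³) = 1610 kg/m³
d_R = 2.44 × 22000 km × (1610/3520)^(1/3)
    = 41400 km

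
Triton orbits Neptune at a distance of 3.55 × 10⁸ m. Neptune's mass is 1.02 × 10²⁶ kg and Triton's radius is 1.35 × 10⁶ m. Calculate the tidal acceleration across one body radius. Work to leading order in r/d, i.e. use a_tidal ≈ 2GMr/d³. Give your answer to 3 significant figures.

Since r ≪ d, expand the inverse-square field across one radius to get the leading 2GMr/d³ term.
Δa = 2GMr/d³
   = 2 × (6.674 × 10⁻¹¹) × (1.02 × 10²⁶) × (1.35 × 10⁶) / (3.55 × 10⁸)³
   = 4.11 × 10⁻⁴ m/s²

4.11 × 10⁻⁴ m/s²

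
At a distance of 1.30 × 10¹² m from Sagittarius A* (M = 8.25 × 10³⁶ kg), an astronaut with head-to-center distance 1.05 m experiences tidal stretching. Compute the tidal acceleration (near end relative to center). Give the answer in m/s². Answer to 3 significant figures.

Δg = 2GMr/d³
   = 2 × (6.674 × 10⁻¹¹) × (8.25 × 10³⁶) × (1.05) / (1.30 × 10¹²)³
   = 5.26 × 10⁻¹⁰ m/s²

5.26 × 10⁻¹⁰ m/s²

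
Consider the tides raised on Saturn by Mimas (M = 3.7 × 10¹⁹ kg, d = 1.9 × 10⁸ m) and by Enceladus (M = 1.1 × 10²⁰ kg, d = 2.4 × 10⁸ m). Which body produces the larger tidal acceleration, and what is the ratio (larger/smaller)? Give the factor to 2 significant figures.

Enceladus, by a factor of ≈ 1.5

Compare M/d³ for the two perturbers:
Mimas: (3.7 × 10¹⁹) / (1.9 × 10⁸)³ = 5.394 × 10⁻⁶
Enceladus: (1.1 × 10²⁰) / (2.4 × 10⁸)³ = 7.957 × 10⁻⁶
Ratio (larger/smaller) = 1.5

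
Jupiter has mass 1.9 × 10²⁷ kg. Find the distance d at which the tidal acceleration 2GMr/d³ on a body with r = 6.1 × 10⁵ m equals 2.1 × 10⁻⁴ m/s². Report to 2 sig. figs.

9.0 × 10⁸ m

2GMr/d³ = a_tidal  ⇒  d = (2GMr / a_tidal)^(1/3)
d = (2 × 6.674×10⁻¹¹ × (1.9 × 10²⁷) × (6.1 × 10⁵) / (2.1 × 10⁻⁴))^(1/3)
  = 9.0 × 10⁸ m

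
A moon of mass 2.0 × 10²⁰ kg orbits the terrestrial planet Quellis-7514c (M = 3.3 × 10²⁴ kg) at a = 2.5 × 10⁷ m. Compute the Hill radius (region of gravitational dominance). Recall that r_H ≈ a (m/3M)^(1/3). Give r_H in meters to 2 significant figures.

r_H ≈ a (m/3M)^(1/3)
    = (2.5 × 10⁷) × (2.0 × 10²⁰ / (3 × 3.3 × 10²⁴))^(1/3)
    = 6.8 × 10⁵ m

6.8 × 10⁵ m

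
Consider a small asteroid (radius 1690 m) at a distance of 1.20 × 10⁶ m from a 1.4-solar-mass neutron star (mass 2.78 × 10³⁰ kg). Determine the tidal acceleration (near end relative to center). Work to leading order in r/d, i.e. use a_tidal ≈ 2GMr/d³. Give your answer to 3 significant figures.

3.63 × 10⁵ m/s²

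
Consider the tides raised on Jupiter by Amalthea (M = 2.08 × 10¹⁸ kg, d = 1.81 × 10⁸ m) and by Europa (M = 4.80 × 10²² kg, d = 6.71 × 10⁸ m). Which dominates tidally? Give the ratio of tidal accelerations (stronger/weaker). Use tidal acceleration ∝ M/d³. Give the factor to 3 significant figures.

Tidal stretch scales as M/d³; compute that for each body.
Amalthea: (2.08 × 10¹⁸) / (1.81 × 10⁸)³ = 3.508 × 10⁻⁷
Europa: (4.80 × 10²²) / (6.71 × 10⁸)³ = 1.589 × 10⁻⁴
Ratio (larger/smaller) = 453

Europa, by a factor of ≈ 453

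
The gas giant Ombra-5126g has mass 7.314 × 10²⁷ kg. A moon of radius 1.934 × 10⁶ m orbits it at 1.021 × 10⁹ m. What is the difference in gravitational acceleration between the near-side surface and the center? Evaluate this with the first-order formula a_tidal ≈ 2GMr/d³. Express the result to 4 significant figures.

Δg = 2GMr/d³
   = 2 × (6.674 × 10⁻¹¹) × (7.314 × 10²⁷) × (1.934 × 10⁶) / (1.021 × 10⁹)³
   = 1.774 × 10⁻³ m/s²

1.774 × 10⁻³ m/s²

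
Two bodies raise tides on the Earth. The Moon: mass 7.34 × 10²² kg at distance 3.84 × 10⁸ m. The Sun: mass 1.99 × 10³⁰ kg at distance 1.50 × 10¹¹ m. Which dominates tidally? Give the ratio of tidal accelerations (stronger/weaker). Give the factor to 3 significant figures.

Tidal acceleration ∝ M/d³, so compare M/d³ for each.
The Moon: (7.34 × 10²²) / (3.84 × 10⁸)³ = 1.296 × 10⁻³
The Sun: (1.99 × 10³⁰) / (1.50 × 10¹¹)³ = 5.896 × 10⁻⁴
Ratio (larger/smaller) = 2.20

The Moon, by a factor of ≈ 2.20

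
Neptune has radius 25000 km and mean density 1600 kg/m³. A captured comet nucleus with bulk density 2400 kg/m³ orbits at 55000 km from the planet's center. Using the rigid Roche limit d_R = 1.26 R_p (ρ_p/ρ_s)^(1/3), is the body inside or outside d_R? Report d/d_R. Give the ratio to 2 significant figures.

outside; d/d_R ≈ 2.0

d_R = 1.26 × (25000 km) × (1600/2400)^(1/3) = 27520 km
d/d_R = (55000) / (27520) = 2.0
Since d/d_R > 1, the body is outside the Roche limit.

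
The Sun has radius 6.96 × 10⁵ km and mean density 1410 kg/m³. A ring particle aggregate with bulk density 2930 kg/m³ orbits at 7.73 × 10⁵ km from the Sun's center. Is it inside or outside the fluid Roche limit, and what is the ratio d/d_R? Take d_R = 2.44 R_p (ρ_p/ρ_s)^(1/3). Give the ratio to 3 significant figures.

inside; d/d_R ≈ 0.581

d_R = 2.44 × (6.96 × 10⁵ km) × (1410/2930)^(1/3) = 1.331 × 10⁶ km
d/d_R = (7.73 × 10⁵) / (1.331 × 10⁶) = 0.581
Since d/d_R < 1, the body is inside the Roche limit.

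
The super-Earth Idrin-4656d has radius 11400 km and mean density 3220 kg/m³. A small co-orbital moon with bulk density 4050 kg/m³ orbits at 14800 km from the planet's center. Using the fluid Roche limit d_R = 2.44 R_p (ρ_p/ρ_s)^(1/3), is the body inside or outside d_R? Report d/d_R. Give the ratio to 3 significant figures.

d_R = 2.44 × (11400 km) × (3220/4050)^(1/3) = 25770 km
d/d_R = (14800) / (25770) = 0.574
Since d/d_R < 1, the body is inside the Roche limit.

inside; d/d_R ≈ 0.574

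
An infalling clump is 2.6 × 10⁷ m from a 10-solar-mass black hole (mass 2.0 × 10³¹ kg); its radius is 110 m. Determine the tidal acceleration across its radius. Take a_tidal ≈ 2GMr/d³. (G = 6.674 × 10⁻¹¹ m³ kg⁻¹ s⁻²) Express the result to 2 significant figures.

1.7 × 10¹ m/s²

a_tidal = 2GMr/d³
        = 2 × (6.674 × 10⁻¹¹) × (2.0 × 10³¹) × (110) / (2.6 × 10⁷)³
        = 1.7 × 10¹ m/s²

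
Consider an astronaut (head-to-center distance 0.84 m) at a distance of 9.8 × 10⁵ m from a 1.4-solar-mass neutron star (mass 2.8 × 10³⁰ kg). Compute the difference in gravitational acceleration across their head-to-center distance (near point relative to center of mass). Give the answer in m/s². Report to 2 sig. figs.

3.3 × 10² m/s²

Since r ≪ d, expand the inverse-square field across one radius to get the leading 2GMr/d³ term.
Δa = 2GMr/d³
   = 2 × (6.674 × 10⁻¹¹) × (2.8 × 10³⁰) × (0.84) / (9.8 × 10⁵)³
   = 3.3 × 10² m/s²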